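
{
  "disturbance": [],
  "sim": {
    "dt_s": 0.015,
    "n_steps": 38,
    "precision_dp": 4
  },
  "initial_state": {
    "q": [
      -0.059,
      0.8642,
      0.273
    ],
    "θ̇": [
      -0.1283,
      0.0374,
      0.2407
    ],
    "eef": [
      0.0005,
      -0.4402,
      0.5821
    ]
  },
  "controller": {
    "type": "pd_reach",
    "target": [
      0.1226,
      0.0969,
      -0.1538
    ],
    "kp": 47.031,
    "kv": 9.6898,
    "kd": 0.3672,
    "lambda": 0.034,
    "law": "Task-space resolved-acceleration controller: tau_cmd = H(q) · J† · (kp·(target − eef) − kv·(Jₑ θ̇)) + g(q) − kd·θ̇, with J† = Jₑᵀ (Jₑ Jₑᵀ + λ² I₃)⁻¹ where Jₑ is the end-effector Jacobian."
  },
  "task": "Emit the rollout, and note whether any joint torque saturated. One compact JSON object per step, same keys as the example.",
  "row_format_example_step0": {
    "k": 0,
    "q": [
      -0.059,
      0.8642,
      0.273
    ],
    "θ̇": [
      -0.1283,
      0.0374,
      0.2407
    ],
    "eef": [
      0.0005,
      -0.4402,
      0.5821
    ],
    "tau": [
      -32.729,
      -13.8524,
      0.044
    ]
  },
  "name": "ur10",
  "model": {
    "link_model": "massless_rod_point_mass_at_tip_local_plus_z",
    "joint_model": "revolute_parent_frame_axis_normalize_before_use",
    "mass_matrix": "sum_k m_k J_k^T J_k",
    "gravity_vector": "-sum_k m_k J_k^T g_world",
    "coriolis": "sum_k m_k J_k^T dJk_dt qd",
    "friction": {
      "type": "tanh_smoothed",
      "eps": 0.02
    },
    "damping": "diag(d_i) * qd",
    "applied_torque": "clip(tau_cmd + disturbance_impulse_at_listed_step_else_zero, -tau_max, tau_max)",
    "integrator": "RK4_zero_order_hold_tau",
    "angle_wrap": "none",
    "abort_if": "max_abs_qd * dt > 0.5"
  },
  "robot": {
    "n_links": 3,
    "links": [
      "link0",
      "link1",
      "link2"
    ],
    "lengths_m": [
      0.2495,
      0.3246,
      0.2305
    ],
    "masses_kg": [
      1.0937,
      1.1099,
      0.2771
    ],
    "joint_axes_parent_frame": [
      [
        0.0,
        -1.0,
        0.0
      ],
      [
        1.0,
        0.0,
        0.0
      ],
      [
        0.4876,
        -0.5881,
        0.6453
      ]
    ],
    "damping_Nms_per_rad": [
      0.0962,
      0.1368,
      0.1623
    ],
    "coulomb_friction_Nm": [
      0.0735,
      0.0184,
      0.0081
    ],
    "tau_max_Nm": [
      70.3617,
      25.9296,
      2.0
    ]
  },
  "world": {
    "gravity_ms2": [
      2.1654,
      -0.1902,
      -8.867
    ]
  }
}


{"k":1,"q":[-0.0731,0.8541,0.3269],"\u03b8\u0307":[-1.7135,-1.3517,6.468],"eef":[0.0027,-0.4399,0.5801],"tau":[-29.3429,-13.8984,-2.0]}
{"k":2,"q":[-0.1069,0.8284,0.4175],"\u03b8\u0307":[-2.7924,-2.0826,5.6505],"eef":[0.0132,-0.4364,0.5798],"tau":[-21.9117,-12.737,-1.3796]}
{"k":3,"q":[-0.1547,0.7914,0.5006],"\u03b8\u0307":[-3.5648,-2.8636,5.4118],"eef":[0.0342,-0.4286,0.5838],"tau":[-14.7317,-11.114,-0.9371]}
{"k":4,"q":[-0.2116,0.743,0.5796],"\u03b8\u0307":[-4.0219,-3.5941,5.1209],"eef":[0.0631,-0.4165,0.5907],"tau":[-8.3003,-9.4099,-0.552]}
{"k":5,"q":[-0.2735,0.6843,0.6537],"\u03b8\u0307":[-4.2182,-4.2432,4.7435],"eef":[0.098,-0.4003,0.5993],"tau":[-2.8544,-7.8354,-0.2037]}
{"k":6,"q":[-0.3368,0.6164,0.7221],"\u03b8\u0307":[-4.2251,-4.8046,4.3682],"eef":[0.1372,-0.3799,0.6083],"tau":[1.616,-6.4875,0.0812]}
{"k":7,"q":[-0.3992,0.5408,0.785],"\u03b8\u0307":[-4.107,-5.2762,4.0192],"eef":[0.1791,-0.3556,0.6164],"tau":[5.2451,-5.3828,0.3044]}
{"k":8,"q":[-0.4593,0.4587,0.843],"\u03b8\u0307":[-3.9148,-5.6642,3.7126],"eef":[0.2222,-0.3274,0.6227],"tau":[8.1781,-4.4989,0.4701]}
{"k":9,"q":[-0.5163,0.3714,0.8966],"\u03b8\u0307":[-3.6849,-5.9782,3.4516],"eef":[0.2652,-0.2956,0.6266],"tau":[10.5405,-3.7965,0.5864]}
{"k":10,"q":[-0.5697,0.2798,0.9467],"\u03b8\u0307":[-3.4412,-6.2299,3.2331],"eef":[0.3071,-0.2605,0.6275],"tau":[12.4296,-3.2331,0.6626]}
{"k":11,"q":[-0.6194,0.1849,0.9937],"\u03b8\u0307":[-3.1988,-6.4305,3.0501],"eef":[0.3468,-0.2225,0.6253],"tau":[13.9164,-2.7701,0.7078]}
{"k":12,"q":[-0.6656,0.0872,1.0382],"\u03b8\u0307":[-2.9664,-6.5895,2.895],"eef":[0.3835,-0.1819,0.6198],"tau":[15.0517,-2.3756,0.7301]}
{"k":13,"q":[-0.7084,-0.0125,1.0805],"\u03b8\u0307":[-2.7484,-6.7151,2.7603],"eef":[0.4167,-0.1394,0.6112],"tau":[15.8722,-2.0251,0.7362]}
{"k":14,"q":[-0.7481,-0.114,1.1208],"\u03b8\u0307":[-2.547,-6.8131,2.6397],"eef":[0.4457,-0.0952,0.5995],"tau":[16.4061,-1.7011,0.7316]}
{"k":15,"q":[-0.7848,-0.2167,1.1594],"\u03b8\u0307":[-2.3626,-6.888,2.5284],"eef":[0.4703,-0.0499,0.585],"tau":[16.6775,-1.392,0.7204]}
{"k":16,"q":[-0.819,-0.3204,1.1964],"\u03b8\u0307":[-2.1951,-6.9425,2.4225],"eef":[0.49,-0.004,0.5679],"tau":[16.7094,-1.0907,0.7054]}
{"k":17,"q":[-0.8508,-0.4248,1.2318],"\u03b8\u0307":[-2.0438,-6.9786,2.3196],"eef":[0.5049,0.042,0.5485],"tau":[16.5258,-0.7936,0.6888]}
{"k":18,"q":[-0.8804,-0.5296,1.2657],"\u03b8\u0307":[-1.9079,-6.9972,2.2182],"eef":[0.5147,0.0876,0.527],"tau":[16.1526,-0.4998,0.6719]}
{"k":19,"q":[-0.9081,-0.6345,1.298],"\u03b8\u0307":[-1.7864,-6.9988,2.1174],"eef":[0.5195,0.1322,0.5038],"tau":[15.618,-0.2103,0.6555]}
{"k":20,"q":[-0.9341,-0.7394,1.3289],"\u03b8\u0307":[-1.6785,-6.9835,2.0173],"eef":[0.5193,0.1753,0.4791],"tau":[14.9519,0.073,0.6399]}
{"k":21,"q":[-0.9586,-0.8439,1.3582],"\u03b8\u0307":[-1.5831,-6.9513,1.9183],"eef":[0.5145,0.2166,0.4533],"tau":[14.1849,0.3472,0.6251]}
{"k":22,"q":[-0.9817,-0.9477,1.3861],"\u03b8\u0307":[-1.4995,-6.9021,1.8212],"eef":[0.5052,0.2555,0.4266],"tau":[13.3475,0.6094,0.611]}
{"k":23,"q":[-1.0037,-1.0507,1.4125],"\u03b8\u0307":[-1.4265,-6.836,1.7273],"eef":[0.4917,0.2916,0.3994],"tau":[12.4685,0.8565,0.5971]}
{"k":24,"q":[-1.0247,-1.1526,1.4375],"\u03b8\u0307":[-1.3632,-6.7532,1.6376],"eef":[0.4745,0.3246,0.372],"tau":[11.5743,1.0857,0.583]}
{"k":25,"q":[-1.0448,-1.2532,1.4613],"\u03b8\u0307":[-1.308,-6.6542,1.5539],"eef":[0.4539,0.3543,0.3446],"tau":[10.6874,1.2945,0.5682]}
{"k":26,"q":[-1.0641,-1.3521,1.4838],"\u03b8\u0307":[-1.2592,-6.5397,1.4773],"eef":[0.4305,0.3804,0.3177],"tau":[9.8264,1.4811,0.5522]}
{"k":27,"q":[-1.0827,-1.4492,1.5052],"\u03b8\u0307":[-1.2146,-6.4106,1.4091],"eef":[0.4047,0.4027,0.2913],"tau":[9.0052,1.6442,0.5347]}
{"k":28,"q":[-1.1007,-1.5443,1.5257],"\u03b8\u0307":[-1.1714,-6.2681,1.3505],"eef":[0.377,0.4213,0.2658],"tau":[8.2333,1.7831,0.5155]}
{"k":29,"q":[-1.118,-1.6371,1.5454],"\u03b8\u0307":[-1.1258,-6.1134,1.3018],"eef":[0.348,0.4362,0.2414],"tau":[7.5164,1.8979,0.4945]}
{"k":30,"q":[-1.1346,-1.7276,1.5644],"\u03b8\u0307":[-1.0736,-5.948,1.263],"eef":[0.3181,0.4474,0.2183],"tau":[6.8567,1.9894,0.4721]}
{"k":31,"q":[-1.1503,-1.8155,1.5829],"\u03b8\u0307":[-1.0103,-5.7734,1.233],"eef":[0.2877,0.4551,0.1967],"tau":[6.2537,2.0589,0.4488]}
{"k":32,"q":[-1.165,-1.9007,1.601],"\u03b8\u0307":[-0.9317,-5.5909,1.21],"eef":[0.2573,0.4596,0.1767],"tau":[5.7054,2.108,0.4255]}
{"k":33,"q":[-1.1784,-1.9831,1.6188],"\u03b8\u0307":[-0.8345,-5.402,1.1911],"eef":[0.2271,0.4611,0.1583],"tau":[5.2092,2.1389,0.4032]}
{"k":34,"q":[-1.1901,-2.0627,1.6364],"\u03b8\u0307":[-0.7178,-5.208,1.1733],"eef":[0.1976,0.4599,0.1415],"tau":[4.7619,2.154,0.383]}
{"k":35,"q":[-1.2,-2.1393,1.6537],"\u03b8\u0307":[-0.5832,-5.0103,1.1538],"eef":[0.169,0.4563,0.1264],"tau":[4.36,2.1558,0.3655]}
{"k":36,"q":[-1.2078,-2.213,1.6707],"\u03b8\u0307":[-0.4349,-4.8105,1.131],"eef":[0.1414,0.4506,0.1127],"tau":[3.9985,2.1471,0.3507]}
{"k":37,"q":[-1.2132,-2.2836,1.6874],"\u03b8\u0307":[-0.2794,-4.61,1.1044],"eef":[0.1152,0.4432,0.1003],"tau":[3.6665,2.131,0.3384]}
{"k":38,"q":[-1.2163,-2.3513,1.7036],"\u03b8\u0307":[-0.1254,-4.4103,1.0745],"eef":[0.0903,0.4343,0.0891]}
{"summary": "any joint saturated: yes"}


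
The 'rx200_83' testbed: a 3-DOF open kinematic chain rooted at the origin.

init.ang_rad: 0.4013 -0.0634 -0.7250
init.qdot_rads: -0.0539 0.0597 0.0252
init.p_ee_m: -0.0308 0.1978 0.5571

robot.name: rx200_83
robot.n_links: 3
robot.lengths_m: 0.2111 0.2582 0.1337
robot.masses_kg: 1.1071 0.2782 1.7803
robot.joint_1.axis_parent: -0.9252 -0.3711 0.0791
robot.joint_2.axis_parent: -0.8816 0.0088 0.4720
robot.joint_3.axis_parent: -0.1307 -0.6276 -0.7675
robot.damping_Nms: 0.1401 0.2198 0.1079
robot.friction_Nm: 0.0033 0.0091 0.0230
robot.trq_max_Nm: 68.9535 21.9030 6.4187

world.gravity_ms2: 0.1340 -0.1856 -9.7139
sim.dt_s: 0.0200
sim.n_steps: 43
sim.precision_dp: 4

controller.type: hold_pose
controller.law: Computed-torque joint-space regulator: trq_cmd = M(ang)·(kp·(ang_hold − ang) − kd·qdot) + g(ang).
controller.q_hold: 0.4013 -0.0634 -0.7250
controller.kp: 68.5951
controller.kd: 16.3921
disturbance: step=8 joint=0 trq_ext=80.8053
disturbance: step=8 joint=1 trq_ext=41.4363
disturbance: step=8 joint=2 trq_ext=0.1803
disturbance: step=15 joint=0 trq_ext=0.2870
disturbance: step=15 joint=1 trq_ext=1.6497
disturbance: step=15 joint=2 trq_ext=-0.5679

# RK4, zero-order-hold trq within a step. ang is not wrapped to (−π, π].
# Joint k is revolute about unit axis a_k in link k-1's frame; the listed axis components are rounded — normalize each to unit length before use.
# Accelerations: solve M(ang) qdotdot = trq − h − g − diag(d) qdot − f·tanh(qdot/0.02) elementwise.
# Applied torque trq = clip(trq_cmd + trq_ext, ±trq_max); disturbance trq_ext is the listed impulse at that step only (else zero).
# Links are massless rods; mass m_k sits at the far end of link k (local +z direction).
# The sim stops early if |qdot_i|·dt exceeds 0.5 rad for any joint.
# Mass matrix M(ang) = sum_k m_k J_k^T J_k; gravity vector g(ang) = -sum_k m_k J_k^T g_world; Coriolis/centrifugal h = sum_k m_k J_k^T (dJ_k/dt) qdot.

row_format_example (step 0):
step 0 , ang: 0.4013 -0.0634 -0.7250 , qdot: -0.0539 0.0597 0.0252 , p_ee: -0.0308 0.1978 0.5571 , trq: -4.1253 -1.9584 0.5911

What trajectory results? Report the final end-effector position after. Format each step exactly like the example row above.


step 1 , ang: 0.4006 -0.0627 -0.7252 , qdot: -0.0300 0.0282 0.0005 , p_ee: -0.0306 0.1977 0.5572 , trq: -4.1934 -1.9792 0.5876
step 2 , ang: 0.4002 -0.0624 -0.7255 , qdot: -0.0173 0.0146 0.0008 , p_ee: -0.0305 0.1976 0.5572 , trq: -4.2456 -1.9967 0.5840
step 3 , ang: 0.4000 -0.0623 -0.7257 , qdot: -0.0098 0.0080 0.0045 , p_ee: -0.0304 0.1975 0.5573 , trq: -4.2855 -2.0113 0.5816
step 4 , ang: 0.3999 -0.0623 -0.7259 , qdot: -0.0050 0.0044 0.0065 , p_ee: -0.0304 0.1975 0.5573 , trq: -4.3157 -2.0234 0.5803
step 5 , ang: 0.3999 -0.0624 -0.7261 , qdot: -0.0021 0.0028 0.0084 , p_ee: -0.0304 0.1974 0.5573 , trq: -4.3387 -2.0331 0.5795
step 6 , ang: 0.3999 -0.0625 -0.7262 , qdot: -0.0004 0.0023 0.0102 , p_ee: -0.0304 0.1974 0.5573 , trq: -4.3561 -2.0407 0.5791
step 7 , ang: 0.4000 -0.0626 -0.7264 , qdot: 0.0005 0.0023 0.0117 , p_ee: -0.0304 0.1975 0.5573 , trq: -4.3692 -2.0464 0.5788
step 8 , ang: 0.4001 -0.0627 -0.7265 , qdot: 0.0010 0.0025 0.0129 , p_ee: -0.0304 0.1975 0.5573 , trq: 68.9535 21.9030 0.7589
step 9 , ang: 0.4698 -0.1612 -0.8714 , qdot: 6.3051 -8.6773 -12.3563 , p_ee: -0.0363 0.2024 0.5494 , trq: -29.5870 -10.2179 0.5320
step 10 , ang: 0.5585 -0.2753 -1.0179 , qdot: 3.0570 -3.6108 -3.9533 , p_ee: -0.0481 0.2116 0.5373 , trq: -23.3784 -7.9423 0.6411
step 11 , ang: 0.6030 -0.3232 -1.0593 , qdot: 1.5150 -1.4301 -0.7080 , p_ee: -0.0564 0.2182 0.5308 , trq: -18.6955 -6.3418 0.6311
step 12 , ang: 0.6244 -0.3409 -1.0610 , qdot: 0.6577 -0.4210 0.3389 , p_ee: -0.0615 0.2226 0.5277 , trq: -15.0797 -5.1177 0.6356
step 13 , ang: 0.6323 -0.3442 -1.0517 , qdot: 0.1452 0.0694 0.5445 , p_ee: -0.0639 0.2250 0.5266 , trq: -12.3101 -4.1751 0.6625
step 14 , ang: 0.6320 -0.3402 -1.0412 , qdot: -0.1730 0.3228 0.5089 , p_ee: -0.0645 0.2259 0.5267 , trq: -10.2028 -3.4485 0.6924
step 15 , ang: 0.6265 -0.3324 -1.0319 , qdot: -0.3730 0.4608 0.4289 , p_ee: -0.0636 0.2257 0.5275 , trq: -8.3193 -1.2469 0.1509
step 16 , ang: 0.6162 -0.3192 -1.0270 , qdot: -0.6578 0.8643 0.0706 , p_ee: -0.0613 0.2250 0.5287 , trq: -7.5053 -3.0504 0.9352
step 17 , ang: 0.6030 -0.3028 -1.0251 , qdot: -0.6649 0.7746 0.1297 , p_ee: -0.0581 0.2242 0.5301 , trq: -6.5819 -2.6035 0.9029
step 18 , ang: 0.5899 -0.2882 -1.0222 , qdot: -0.6517 0.6924 0.1648 , p_ee: -0.0550 0.2227 0.5316 , trq: -5.8877 -2.2711 0.8782
step 19 , ang: 0.5772 -0.2752 -1.0187 , qdot: -0.6260 0.6199 0.1881 , p_ee: -0.0521 0.2208 0.5332 , trq: -5.3697 -2.0274 0.8593
step 20 , ang: 0.5650 -0.2634 -1.0149 , qdot: -0.5929 0.5569 0.2047 , p_ee: -0.0494 0.2187 0.5347 , trq: -4.9870 -1.8522 0.8449
step 21 , ang: 0.5535 -0.2529 -1.0107 , qdot: -0.5556 0.5023 0.2169 , p_ee: -0.0469 0.2166 0.5363 , trq: -4.7076 -1.7293 0.8337
step 22 , ang: 0.5428 -0.2434 -1.0063 , qdot: -0.5166 0.4551 0.2257 , p_ee: -0.0446 0.2144 0.5377 , trq: -4.5070 -1.6462 0.8251
step 23 , ang: 0.5329 -0.2347 -1.0018 , qdot: -0.4775 0.4141 0.2320 , p_ee: -0.0425 0.2123 0.5391 , trq: -4.3659 -1.5931 0.8184
step 24 , ang: 0.5238 -0.2268 -0.9972 , qdot: -0.4392 0.3785 0.2363 , p_ee: -0.0407 0.2103 0.5404 , trq: -4.2696 -1.5623 0.8132
step 25 , ang: 0.5154 -0.2196 -0.9925 , qdot: -0.4025 0.3473 0.2391 , p_ee: -0.0390 0.2085 0.5415 , trq: -4.2068 -1.5480 0.8089
step 26 , ang: 0.5077 -0.2130 -0.9877 , qdot: -0.3679 0.3200 0.2406 , p_ee: -0.0375 0.2068 0.5426 , trq: -4.1688 -1.5456 0.8053
step 27 , ang: 0.5007 -0.2068 -0.9830 , qdot: -0.3356 0.2959 0.2410 , p_ee: -0.0361 0.2053 0.5436 , trq: -4.1488 -1.5517 0.8022
step 28 , ang: 0.4943 -0.2012 -0.9782 , qdot: -0.3057 0.2745 0.2406 , p_ee: -0.0349 0.2039 0.5445 , trq: -4.1419 -1.5637 0.7994
step 29 , ang: 0.4885 -0.1959 -0.9735 , qdot: -0.2781 0.2554 0.2395 , p_ee: -0.0339 0.2026 0.5453 , trq: -4.1441 -1.5797 0.7967
step 30 , ang: 0.4832 -0.1910 -0.9687 , qdot: -0.2529 0.2383 0.2378 , p_ee: -0.0330 0.2015 0.5460 , trq: -4.1526 -1.5980 0.7942
step 31 , ang: 0.4783 -0.1864 -0.9641 , qdot: -0.2299 0.2229 0.2355 , p_ee: -0.0321 0.2005 0.5467 , trq: -4.1653 -1.6177 0.7917
step 32 , ang: 0.4740 -0.1821 -0.9594 , qdot: -0.2091 0.2090 0.2328 , p_ee: -0.0314 0.1996 0.5473 , trq: -4.1804 -1.6379 0.7892
step 33 , ang: 0.4700 -0.1781 -0.9548 , qdot: -0.1902 0.1963 0.2298 , p_ee: -0.0308 0.1989 0.5478 , trq: -4.1969 -1.6580 0.7867
step 34 , ang: 0.4664 -0.1743 -0.9503 , qdot: -0.1731 0.1848 0.2263 , p_ee: -0.0302 0.1982 0.5483 , trq: -4.2139 -1.6777 0.7842
step 35 , ang: 0.4631 -0.1707 -0.9459 , qdot: -0.1576 0.1742 0.2227 , p_ee: -0.0297 0.1977 0.5488 , trq: -4.2309 -1.6967 0.7816
step 36 , ang: 0.4601 -0.1674 -0.9415 , qdot: -0.1437 0.1644 0.2187 , p_ee: -0.0293 0.1972 0.5492 , trq: -4.2473 -1.7149 0.7790
step 37 , ang: 0.4573 -0.1642 -0.9372 , qdot: -0.1312 0.1554 0.2146 , p_ee: -0.0289 0.1968 0.5495 , trq: -4.2629 -1.7320 0.7763
step 38 , ang: 0.4548 -0.1612 -0.9330 , qdot: -0.1199 0.1471 0.2103 , p_ee: -0.0286 0.1964 0.5499 , trq: -4.2776 -1.7481 0.7736
step 39 , ang: 0.4525 -0.1583 -0.9289 , qdot: -0.1097 0.1394 0.2059 , p_ee: -0.0284 0.1961 0.5502 , trq: -4.2913 -1.7632 0.7708
step 40 , ang: 0.4505 -0.1556 -0.9248 , qdot: -0.1006 0.1322 0.2013 , p_ee: -0.0281 0.1959 0.5505 , trq: -4.3039 -1.7772 0.7681
step 41 , ang: 0.4485 -0.1531 -0.9209 , qdot: -0.0924 0.1255 0.1967 , p_ee: -0.0280 0.1957 0.5507 , trq: -4.3155 -1.7903 0.7653
step 42 , ang: 0.4468 -0.1506 -0.9170 , qdot: -0.0850 0.1193 0.1920 , p_ee: -0.0278 0.1955 0.5510 , trq: -4.3260 -1.8024 0.7626
step 43 , ang: 0.4451 -0.1483 -0.9133 , qdot: -0.0783 0.1134 0.1873 , p_ee: -0.0277 0.1954 0.5512
final p_ee position (m): -0.0277 0.1954 0.5512


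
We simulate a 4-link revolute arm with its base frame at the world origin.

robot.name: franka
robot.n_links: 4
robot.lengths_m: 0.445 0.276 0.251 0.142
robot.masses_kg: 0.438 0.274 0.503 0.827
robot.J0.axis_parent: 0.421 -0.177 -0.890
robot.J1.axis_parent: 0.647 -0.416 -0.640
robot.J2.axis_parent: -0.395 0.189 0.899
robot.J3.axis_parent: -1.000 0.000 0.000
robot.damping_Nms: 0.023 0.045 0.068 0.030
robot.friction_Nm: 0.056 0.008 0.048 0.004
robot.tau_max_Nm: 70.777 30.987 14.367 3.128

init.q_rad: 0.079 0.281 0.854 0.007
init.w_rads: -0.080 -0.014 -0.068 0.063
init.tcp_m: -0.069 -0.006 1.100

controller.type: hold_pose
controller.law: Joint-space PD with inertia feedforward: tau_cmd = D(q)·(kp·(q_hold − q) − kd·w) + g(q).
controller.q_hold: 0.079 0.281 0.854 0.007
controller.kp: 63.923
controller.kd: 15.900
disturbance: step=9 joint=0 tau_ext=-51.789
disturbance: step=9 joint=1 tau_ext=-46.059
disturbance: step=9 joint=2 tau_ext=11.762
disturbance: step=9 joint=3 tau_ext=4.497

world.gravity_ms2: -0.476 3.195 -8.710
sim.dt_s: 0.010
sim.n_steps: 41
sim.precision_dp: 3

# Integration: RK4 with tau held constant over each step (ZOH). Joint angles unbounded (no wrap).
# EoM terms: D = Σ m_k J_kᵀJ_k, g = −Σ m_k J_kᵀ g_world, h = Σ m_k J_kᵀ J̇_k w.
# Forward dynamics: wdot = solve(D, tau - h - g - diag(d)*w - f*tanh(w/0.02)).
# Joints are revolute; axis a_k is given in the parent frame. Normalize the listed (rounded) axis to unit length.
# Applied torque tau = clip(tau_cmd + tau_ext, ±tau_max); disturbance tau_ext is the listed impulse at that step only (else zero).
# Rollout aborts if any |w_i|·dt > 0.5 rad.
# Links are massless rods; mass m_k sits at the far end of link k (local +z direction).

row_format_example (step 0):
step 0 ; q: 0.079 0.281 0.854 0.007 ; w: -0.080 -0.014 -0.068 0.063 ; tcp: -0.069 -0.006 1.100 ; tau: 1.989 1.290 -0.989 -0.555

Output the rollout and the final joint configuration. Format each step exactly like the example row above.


step 1 ; q: 0.078 0.281 0.854 0.007 ; w: -0.047 -0.027 -0.032 0.041 ; tcp: -0.068 -0.006 1.100 ; tau: 1.937 1.250 -0.979 -0.550
step 2 ; q: 0.078 0.281 0.854 0.007 ; w: -0.023 -0.036 -0.016 0.034 ; tcp: -0.068 -0.006 1.100 ; tau: 1.891 1.215 -0.969 -0.546
step 3 ; q: 0.078 0.280 0.854 0.007 ; w: -0.011 -0.036 -0.013 0.032 ; tcp: -0.068 -0.005 1.100 ; tau: 1.854 1.183 -0.961 -0.543
step 4 ; q: 0.078 0.280 0.854 0.008 ; w: -0.007 -0.032 -0.014 0.030 ; tcp: -0.068 -0.005 1.100 ; tau: 1.822 1.155 -0.953 -0.540
step 5 ; q: 0.078 0.280 0.854 0.008 ; w: -0.005 -0.027 -0.017 0.029 ; tcp: -0.068 -0.005 1.100 ; tau: 1.796 1.129 -0.946 -0.537
step 6 ; q: 0.078 0.279 0.854 0.008 ; w: -0.005 -0.021 -0.018 0.027 ; tcp: -0.068 -0.005 1.100 ; tau: 1.772 1.107 -0.940 -0.534
step 7 ; q: 0.078 0.279 0.854 0.008 ; w: -0.004 -0.016 -0.020 0.026 ; tcp: -0.068 -0.005 1.100 ; tau: 1.751 1.087 -0.934 -0.532
step 8 ; q: 0.078 0.279 0.854 0.008 ; w: -0.003 -0.012 -0.021 0.025 ; tcp: -0.068 -0.005 1.100 ; tau: 1.733 1.070 -0.929 -0.530
step 9 ; q: 0.078 0.279 0.854 0.008 ; w: -0.003 -0.009 -0.022 0.024 ; tcp: -0.068 -0.005 1.100 ; tau: -50.072 -30.987 10.837 3.128
step 10 ; q: 0.044 0.309 0.876 -0.025 ; w: -6.737 5.945 3.847 -6.090 ; tcp: -0.067 -0.003 1.100 ; tau: 10.124 6.272 -2.811 -1.098
step 11 ; q: -0.017 0.362 0.904 -0.073 ; w: -5.586 4.681 1.946 -3.733 ; tcp: -0.067 0.001 1.099 ; tau: 9.125 5.690 -2.548 -0.972
step 12 ; q: -0.068 0.403 0.917 -0.102 ; w: -4.550 3.648 0.869 -2.254 ; tcp: -0.066 0.004 1.099 ; tau: 8.231 5.139 -2.316 -0.868
step 13 ; q: -0.109 0.436 0.923 -0.120 ; w: -3.646 2.810 0.254 -1.313 ; tcp: -0.065 0.007 1.098 ; tau: 7.433 4.630 -2.112 -0.783
step 14 ; q: -0.142 0.460 0.923 -0.130 ; w: -2.866 2.134 -0.054 -0.740 ; tcp: -0.065 0.010 1.097 ; tau: 6.723 4.165 -1.937 -0.713
step 15 ; q: -0.167 0.479 0.923 -0.136 ; w: -2.188 1.602 -0.052 -0.504 ; tcp: -0.064 0.012 1.097 ; tau: 6.094 3.745 -1.797 -0.656
step 16 ; q: -0.186 0.493 0.922 -0.140 ; w: -1.615 1.162 -0.026 -0.343 ; tcp: -0.064 0.013 1.096 ; tau: 5.537 3.369 -1.675 -0.609
step 17 ; q: -0.200 0.503 0.922 -0.143 ; w: -1.133 0.795 -0.017 -0.208 ; tcp: -0.063 0.015 1.096 ; tau: 5.044 3.035 -1.566 -0.570
step 18 ; q: -0.209 0.509 0.922 -0.144 ; w: -0.731 0.489 -0.029 -0.085 ; tcp: -0.063 0.016 1.096 ; tau: 4.608 2.738 -1.470 -0.538
step 19 ; q: -0.214 0.513 0.922 -0.145 ; w: -0.394 0.236 -0.036 0.012 ; tcp: -0.063 0.016 1.096 ; tau: 4.224 2.475 -1.386 -0.512
step 20 ; q: -0.217 0.514 0.922 -0.144 ; w: -0.114 0.028 -0.036 0.083 ; tcp: -0.063 0.017 1.096 ; tau: 3.884 2.244 -1.313 -0.490
step 21 ; q: -0.217 0.513 0.922 -0.144 ; w: 0.095 -0.121 -0.041 0.135 ; tcp: -0.063 0.017 1.096 ; tau: 3.592 2.038 -1.249 -0.471
step 22 ; q: -0.215 0.512 0.921 -0.142 ; w: 0.245 -0.219 -0.037 0.163 ; tcp: -0.063 0.017 1.096 ; tau: 3.345 1.856 -1.194 -0.456
step 23 ; q: -0.212 0.509 0.921 -0.141 ; w: 0.366 -0.298 -0.039 0.189 ; tcp: -0.063 0.017 1.096 ; tau: 3.127 1.696 -1.146 -0.443
step 24 ; q: -0.208 0.506 0.921 -0.139 ; w: 0.465 -0.362 -0.039 0.208 ; tcp: -0.063 0.017 1.096 ; tau: 2.935 1.556 -1.104 -0.432
step 25 ; q: -0.203 0.502 0.921 -0.137 ; w: 0.544 -0.411 -0.039 0.223 ; tcp: -0.063 0.017 1.096 ; tau: 2.765 1.433 -1.068 -0.423
step 26 ; q: -0.197 0.498 0.921 -0.135 ; w: 0.606 -0.450 -0.039 0.234 ; tcp: -0.063 0.016 1.096 ; tau: 2.615 1.325 -1.037 -0.416
step 27 ; q: -0.191 0.493 0.921 -0.133 ; w: 0.653 -0.479 -0.039 0.241 ; tcp: -0.063 0.016 1.096 ; tau: 2.484 1.232 -1.010 -0.410
step 28 ; q: -0.184 0.488 0.920 -0.130 ; w: 0.689 -0.499 -0.039 0.246 ; tcp: -0.064 0.015 1.096 ; tau: 2.368 1.150 -0.986 -0.405
step 29 ; q: -0.177 0.483 0.920 -0.128 ; w: 0.713 -0.513 -0.039 0.248 ; tcp: -0.064 0.015 1.097 ; tau: 2.266 1.079 -0.966 -0.401
step 30 ; q: -0.170 0.478 0.920 -0.126 ; w: 0.729 -0.521 -0.039 0.248 ; tcp: -0.064 0.014 1.097 ; tau: 2.176 1.018 -0.948 -0.398
step 31 ; q: -0.163 0.473 0.920 -0.123 ; w: 0.738 -0.524 -0.039 0.247 ; tcp: -0.064 0.013 1.097 ; tau: 2.098 0.965 -0.933 -0.395
step 32 ; q: -0.155 0.468 0.920 -0.121 ; w: 0.740 -0.524 -0.039 0.244 ; tcp: -0.065 0.013 1.097 ; tau: 2.029 0.919 -0.920 -0.394
step 33 ; q: -0.148 0.463 0.919 -0.119 ; w: 0.738 -0.520 -0.039 0.240 ; tcp: -0.065 0.012 1.097 ; tau: 1.968 0.880 -0.909 -0.392
step 34 ; q: -0.140 0.457 0.919 -0.117 ; w: 0.731 -0.513 -0.040 0.235 ; tcp: -0.065 0.011 1.097 ; tau: 1.916 0.847 -0.900 -0.392
step 35 ; q: -0.133 0.452 0.919 -0.115 ; w: 0.720 -0.505 -0.040 0.229 ; tcp: -0.065 0.010 1.097 ; tau: 1.870 0.819 -0.893 -0.391
step 36 ; q: -0.126 0.447 0.919 -0.113 ; w: 0.707 -0.494 -0.040 0.223 ; tcp: -0.066 0.010 1.098 ; tau: 1.830 0.795 -0.886 -0.391
step 37 ; q: -0.119 0.443 0.919 -0.111 ; w: 0.691 -0.483 -0.040 0.217 ; tcp: -0.066 0.009 1.098 ; tau: 1.795 0.775 -0.881 -0.391
step 38 ; q: -0.112 0.438 0.919 -0.109 ; w: 0.674 -0.470 -0.040 0.210 ; tcp: -0.066 0.008 1.098 ; tau: 1.765 0.759 -0.876 -0.392
step 39 ; q: -0.106 0.433 0.918 -0.107 ; w: 0.655 -0.457 -0.040 0.203 ; tcp: -0.066 0.008 1.098 ; tau: 1.739 0.746 -0.873 -0.392
step 40 ; q: -0.099 0.429 0.918 -0.105 ; w: 0.636 -0.443 -0.040 0.196 ; tcp: -0.066 0.007 1.098 ; tau: 1.716 0.735 -0.870 -0.393
step 41 ; q: -0.093 0.424 0.918 -0.103 ; w: 0.615 -0.429 -0.040 0.189 ; tcp: -0.067 0.006 1.098
final q (rad): -0.093 0.424 0.918 -0.103


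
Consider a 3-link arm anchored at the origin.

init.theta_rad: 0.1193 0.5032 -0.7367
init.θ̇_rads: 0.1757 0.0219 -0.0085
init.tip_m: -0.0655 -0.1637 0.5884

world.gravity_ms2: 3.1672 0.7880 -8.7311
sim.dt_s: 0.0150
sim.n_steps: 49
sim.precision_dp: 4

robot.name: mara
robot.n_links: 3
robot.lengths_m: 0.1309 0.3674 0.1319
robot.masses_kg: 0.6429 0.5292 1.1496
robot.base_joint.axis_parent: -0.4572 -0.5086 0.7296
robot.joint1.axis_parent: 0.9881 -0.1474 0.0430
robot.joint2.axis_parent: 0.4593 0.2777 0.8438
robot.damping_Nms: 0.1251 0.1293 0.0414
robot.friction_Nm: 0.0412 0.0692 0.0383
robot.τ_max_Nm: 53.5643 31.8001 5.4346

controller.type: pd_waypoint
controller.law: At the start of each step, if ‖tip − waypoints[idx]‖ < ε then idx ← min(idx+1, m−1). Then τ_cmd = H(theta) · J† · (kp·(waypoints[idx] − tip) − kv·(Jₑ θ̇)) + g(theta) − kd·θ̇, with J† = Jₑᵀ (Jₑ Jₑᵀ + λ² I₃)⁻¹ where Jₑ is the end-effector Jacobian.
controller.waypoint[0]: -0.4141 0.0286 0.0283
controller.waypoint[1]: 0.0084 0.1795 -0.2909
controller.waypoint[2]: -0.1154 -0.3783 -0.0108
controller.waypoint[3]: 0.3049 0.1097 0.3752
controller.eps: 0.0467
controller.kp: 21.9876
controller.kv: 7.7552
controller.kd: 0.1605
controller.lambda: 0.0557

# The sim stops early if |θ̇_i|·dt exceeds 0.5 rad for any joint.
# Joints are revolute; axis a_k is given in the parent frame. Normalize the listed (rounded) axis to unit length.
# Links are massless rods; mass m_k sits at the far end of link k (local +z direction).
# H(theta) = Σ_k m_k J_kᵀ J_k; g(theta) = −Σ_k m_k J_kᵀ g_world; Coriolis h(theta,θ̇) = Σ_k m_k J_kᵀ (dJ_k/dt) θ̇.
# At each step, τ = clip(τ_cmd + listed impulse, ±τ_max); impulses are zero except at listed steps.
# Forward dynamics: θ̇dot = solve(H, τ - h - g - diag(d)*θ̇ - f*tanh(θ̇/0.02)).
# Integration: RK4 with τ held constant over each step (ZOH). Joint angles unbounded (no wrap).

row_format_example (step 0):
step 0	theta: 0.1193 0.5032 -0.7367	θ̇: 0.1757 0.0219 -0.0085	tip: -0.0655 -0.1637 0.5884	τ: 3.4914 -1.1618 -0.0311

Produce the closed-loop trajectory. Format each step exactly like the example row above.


step 1	theta: 0.1269 0.5063 -0.7400	θ̇: 0.8327 0.3868 -0.3573	tip: -0.0669 -0.1633 0.5882	τ: 3.1445 -1.3095 0.0214
step 2	theta: 0.1435 0.5139 -0.7428	θ̇: 1.3897 0.6212 -0.0478	tip: -0.0699 -0.1629 0.5876	τ: 2.8674 -1.5237 -0.0429
step 3	theta: 0.1679 0.5249 -0.7445	θ̇: 1.8659 0.8504 -0.1714	tip: -0.0742 -0.1626 0.5866	τ: 2.6097 -1.7269 -0.0370
step 4	theta: 0.1989 0.5388 -0.7460	θ̇: 2.2842 1.0098 -0.0409	tip: -0.0795 -0.1623 0.5853	τ: 2.3918 -1.9465 -0.0755
step 5	theta: 0.2359 0.5550 -0.7470	θ̇: 2.6509 1.1485 -0.0774	tip: -0.0855 -0.1620 0.5838	τ: 2.1936 -2.1520 -0.0863
step 6	theta: 0.2780 0.5729 -0.7477	θ̇: 2.9720 1.2442 -0.0394	tip: -0.0920 -0.1617 0.5820	τ: 2.0215 -2.3515 -0.1095
step 7	theta: 0.3246 0.5920 -0.7482	θ̇: 3.2465 1.3102 -0.0362	tip: -0.0989 -0.1613 0.5800	τ: 1.8694 -2.5349 -0.1261
step 8	theta: 0.3749 0.6119 -0.7487	θ̇: 3.4708 1.3443 -0.0432	tip: -0.1059 -0.1607 0.5778	τ: 1.7372 -2.7002 -0.1399
step 9	theta: 0.4282 0.6320 -0.7492	θ̇: 3.6383 1.3508 -0.1029	tip: -0.1129 -0.1599 0.5756	τ: 1.6223 -2.8421 -0.1432
step 10	theta: 0.4835 0.6519 -0.7499	θ̇: 3.7436 1.3199 -0.1221	tip: -0.1198 -0.1589 0.5733	τ: 1.5272 -2.9628 -0.1516
step 11	theta: 0.5400 0.6711 -0.7507	θ̇: 3.7818 1.2529 -0.1094	tip: -0.1265 -0.1576 0.5710	τ: 1.4497 -3.0590 -0.1634
step 12	theta: 0.5965 0.6891 -0.7515	θ̇: 3.7528 1.1502 -0.0467	tip: -0.1331 -0.1559 0.5689	τ: 1.3881 -3.1288 -0.1811
step 13	theta: 0.6521 0.7055 -0.7526	θ̇: 3.6593 1.0320 -0.0873	tip: -0.1394 -0.1539 0.5669	τ: 1.3334 -3.1620 -0.1786
step 14	theta: 0.7059 0.7199 -0.7539	θ̇: 3.5158 0.8907 -0.0889	tip: -0.1455 -0.1515 0.5650	τ: 1.2869 -3.1660 -0.1797
step 15	theta: 0.7573 0.7321 -0.7554	θ̇: 3.3391 0.7419 -0.1156	tip: -0.1516 -0.1486 0.5633	τ: 1.2417 -3.1383 -0.1734
step 16	theta: 0.8059 0.7421 -0.7572	θ̇: 3.1491 0.5898 -0.1229	tip: -0.1576 -0.1455 0.5618	τ: 1.1956 -3.0835 -0.1673
step 17	theta: 0.8517 0.7498 -0.7591	θ̇: 2.9620 0.4445 -0.1389	tip: -0.1637 -0.1420 0.5604	τ: 1.1446 -3.0034 -0.1569
step 18	theta: 0.8948 0.7554 -0.7613	θ̇: 2.7891 0.3090 -0.1452	tip: -0.1699 -0.1382 0.5591	τ: 1.0876 -2.9026 -0.1456
step 19	theta: 0.9354 0.7591 -0.7635	θ̇: 2.6353 0.1864 -0.1540	tip: -0.1764 -0.1342 0.5578	τ: 1.0237 -2.7836 -0.1316
step 20	theta: 0.9739 0.7611 -0.7658	θ̇: 2.5017 0.0759 -0.1580	tip: -0.1830 -0.1300 0.5564	τ: 0.9532 -2.6498 -0.1166
step 21	theta: 1.0106 0.7615 -0.7683	θ̇: 2.3986 -0.0135 -0.1876	tip: -0.1899 -0.1257 0.5551	τ: 0.8741 -2.5060 -0.0958
step 22	theta: 1.0461 0.7609 -0.7716	θ̇: 2.3516 -0.0668 -0.2539	tip: -0.1971 -0.1213 0.5535	τ: 0.7836 -2.3656 -0.0686
step 23	theta: 1.0810 0.7594 -0.7751	θ̇: 2.2960 -0.1332 -0.2163	tip: -0.2046 -0.1169 0.5518	τ: 0.6956 -2.2194 -0.0578
step 24	theta: 1.1149 0.7569 -0.7785	θ̇: 2.2314 -0.1948 -0.2410	tip: -0.2123 -0.1126 0.5499	τ: 0.6034 -2.0584 -0.0353
step 25	theta: 1.1478 0.7535 -0.7820	θ̇: 2.1634 -0.2600 -0.2259	tip: -0.2203 -0.1083 0.5479	τ: 0.5104 -1.8900 -0.0187
step 26	theta: 1.1797 0.7491 -0.7855	θ̇: 2.0932 -0.3209 -0.2359	tip: -0.2285 -0.1040 0.5456	τ: 0.4139 -1.7122 0.0029
step 27	theta: 1.2106 0.7439 -0.7890	θ̇: 2.0223 -0.3813 -0.2298	tip: -0.2370 -0.0998 0.5431	τ: 0.3157 -1.5286 0.0225
step 28	theta: 1.2404 0.7377 -0.7925	θ̇: 1.9511 -0.4380 -0.2337	tip: -0.2456 -0.0957 0.5404	τ: 0.2149 -1.3391 0.0442
step 29	theta: 1.2691 0.7307 -0.7959	θ̇: 1.8799 -0.4928 -0.2311	tip: -0.2545 -0.0917 0.5374	τ: 0.1125 -1.1461 0.0652
step 30	theta: 1.2967 0.7230 -0.7994	θ̇: 1.8088 -0.5444 -0.2325	tip: -0.2635 -0.0879 0.5342	τ: 0.0084 -0.9499 0.0870
step 31	theta: 1.3233 0.7144 -0.8029	θ̇: 1.7379 -0.5935 -0.2314	tip: -0.2726 -0.0842 0.5308	τ: -0.0967 -0.7522 0.1084
step 32	theta: 1.3488 0.7052 -0.8064	θ̇: 1.6675 -0.6396 -0.2318	tip: -0.2818 -0.0806 0.5271	τ: -0.2026 -0.5537 0.1301
step 33	theta: 1.3733 0.6952 -0.8098	θ̇: 1.5976 -0.6830 -0.2312	tip: -0.2911 -0.0772 0.5231	τ: -0.3089 -0.3554 0.1514
step 34	theta: 1.3967 0.6847 -0.8133	θ̇: 1.5284 -0.7235 -0.2312	tip: -0.3005 -0.0740 0.5189	τ: -0.4154 -0.1580 0.1725
step 35	theta: 1.4191 0.6736 -0.8168	θ̇: 1.4602 -0.7612 -0.2309	tip: -0.3099 -0.0709 0.5145	τ: -0.5218 0.0378 0.1933
step 36	theta: 1.4405 0.6619 -0.8203	θ̇: 1.3932 -0.7961 -0.2308	tip: -0.3193 -0.0680 0.5099	τ: -0.6277 0.2316 0.2138
step 37	theta: 1.4609 0.6497 -0.8237	θ̇: 1.3276 -0.8281 -0.2306	tip: -0.3286 -0.0652 0.5050	τ: -0.7330 0.4228 0.2338
step 38	theta: 1.4803 0.6371 -0.8272	θ̇: 1.2635 -0.8574 -0.2305	tip: -0.3379 -0.0626 0.5000	τ: -0.8374 0.6111 0.2534
step 39	theta: 1.4988 0.6240 -0.8307	θ̇: 1.2011 -0.8841 -0.2303	tip: -0.3472 -0.0602 0.4947	τ: -0.9408 0.7963 0.2725
step 40	theta: 1.5164 0.6106 -0.8341	θ̇: 1.1406 -0.9081 -0.2301	tip: -0.3563 -0.0578 0.4892	τ: -1.0429 0.9782 0.2911
step 41	theta: 1.5330 0.5968 -0.8376	θ̇: 1.0820 -0.9295 -0.2298	tip: -0.3653 -0.0556 0.4836	τ: -1.1436 1.1565 0.3092
step 42	theta: 1.5488 0.5827 -0.8411	θ̇: 1.0255 -0.9484 -0.2295	tip: -0.3742 -0.0536 0.4778	τ: -1.2428 1.3312 0.3268
step 43	theta: 1.5638 0.5684 -0.8445	θ̇: 0.9711 -0.9650 -0.2292	tip: -0.3830 -0.0516 0.4718	τ: -1.3403 1.5021 0.3438
step 44	theta: 1.5779 0.5538 -0.8480	θ̇: 0.9189 -0.9792 -0.2288	tip: -0.3916 -0.0498 0.4657	τ: -1.4359 1.6693 0.3604
step 45	theta: 1.5913 0.5390 -0.8514	θ̇: 0.8688 -0.9913 -0.2283	tip: -0.4001 -0.0480 0.4594	τ: -1.5296 1.8327 0.3765
step 46	theta: 1.6040 0.5241 -0.8549	θ̇: 0.8209 -1.0012 -0.2277	tip: -0.4083 -0.0464 0.4531	τ: -1.6212 1.9923 0.3920
step 47	theta: 1.6160 0.5090 -0.8583	θ̇: 0.7752 -1.0092 -0.2270	tip: -0.4164 -0.0448 0.4466	τ: -1.7107 2.1480 0.4071
step 48	theta: 1.6273 0.4938 -0.8617	θ̇: 0.7316 -1.0152 -0.2263	tip: -0.4243 -0.0433 0.4400	τ: -1.7980 2.2999 0.4216
step 49	theta: 1.6379 0.4786 -0.8651	θ̇: 0.6900 -1.0195 -0.2255	tip: -0.4319 -0.0419 0.4334


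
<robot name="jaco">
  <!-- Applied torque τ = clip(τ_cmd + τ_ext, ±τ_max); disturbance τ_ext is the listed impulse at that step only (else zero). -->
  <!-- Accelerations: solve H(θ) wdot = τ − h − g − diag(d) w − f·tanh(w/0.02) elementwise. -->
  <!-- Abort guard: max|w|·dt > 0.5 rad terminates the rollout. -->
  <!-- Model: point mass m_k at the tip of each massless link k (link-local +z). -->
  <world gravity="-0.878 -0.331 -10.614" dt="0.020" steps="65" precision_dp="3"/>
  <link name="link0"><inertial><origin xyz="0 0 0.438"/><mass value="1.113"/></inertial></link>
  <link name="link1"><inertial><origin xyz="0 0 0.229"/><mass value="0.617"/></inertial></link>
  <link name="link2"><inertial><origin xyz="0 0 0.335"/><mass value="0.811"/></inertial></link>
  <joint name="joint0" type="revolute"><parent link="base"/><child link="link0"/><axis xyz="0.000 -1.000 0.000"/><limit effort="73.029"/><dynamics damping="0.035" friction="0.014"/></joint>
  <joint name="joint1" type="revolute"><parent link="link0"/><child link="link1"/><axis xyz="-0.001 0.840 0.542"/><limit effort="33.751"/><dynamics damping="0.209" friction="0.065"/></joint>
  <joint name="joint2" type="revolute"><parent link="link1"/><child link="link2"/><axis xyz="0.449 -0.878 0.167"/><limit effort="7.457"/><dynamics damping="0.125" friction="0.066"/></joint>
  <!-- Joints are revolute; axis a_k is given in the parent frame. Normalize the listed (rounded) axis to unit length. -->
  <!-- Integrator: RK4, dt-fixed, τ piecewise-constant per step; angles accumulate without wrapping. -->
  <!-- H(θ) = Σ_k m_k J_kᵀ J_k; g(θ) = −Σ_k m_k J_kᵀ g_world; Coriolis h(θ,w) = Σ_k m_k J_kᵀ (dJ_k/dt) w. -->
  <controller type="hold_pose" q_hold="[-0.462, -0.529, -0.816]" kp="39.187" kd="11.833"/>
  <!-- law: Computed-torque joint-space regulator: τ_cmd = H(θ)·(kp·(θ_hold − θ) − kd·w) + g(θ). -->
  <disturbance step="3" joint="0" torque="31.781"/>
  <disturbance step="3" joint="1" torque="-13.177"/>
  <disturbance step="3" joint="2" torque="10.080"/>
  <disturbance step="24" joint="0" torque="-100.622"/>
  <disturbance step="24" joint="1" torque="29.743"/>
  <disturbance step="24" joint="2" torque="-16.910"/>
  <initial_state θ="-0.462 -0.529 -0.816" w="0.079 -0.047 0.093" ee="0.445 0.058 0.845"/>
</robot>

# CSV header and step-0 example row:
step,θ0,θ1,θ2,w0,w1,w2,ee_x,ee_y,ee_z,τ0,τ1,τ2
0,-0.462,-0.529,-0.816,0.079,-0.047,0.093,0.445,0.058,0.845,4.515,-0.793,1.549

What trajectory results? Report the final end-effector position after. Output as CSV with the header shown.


step,θ0,θ1,θ2,w0,w1,w2,ee_x,ee_y,ee_z,τ0,τ1,τ2
1,-0.461,-0.530,-0.815,0.070,-0.021,0.046,0.443,0.058,0.846,4.772,-0.895,1.626
2,-0.459,-0.530,-0.814,0.058,-0.012,0.009,0.442,0.058,0.847,4.992,-0.978,1.690
3,-0.458,-0.530,-0.814,0.043,-0.014,-0.006,0.441,0.058,0.848,36.961,-14.219,7.457
4,-0.459,-0.567,-0.840,-0.050,-3.455,-2.406,0.434,0.057,0.848,-2.527,2.111,0.306
5,-0.458,-0.617,-0.874,0.099,-1.727,-1.095,0.423,0.056,0.850,-1.151,1.498,0.506
6,-0.455,-0.642,-0.888,0.141,-0.802,-0.422,0.416,0.056,0.852,0.029,1.011,0.702
7,-0.453,-0.653,-0.893,0.138,-0.283,-0.064,0.411,0.055,0.854,1.036,0.618,0.883
8,-0.450,-0.655,-0.893,0.111,-0.049,0.057,0.407,0.056,0.855,1.892,0.300,1.061
9,-0.448,-0.655,-0.891,0.074,0.018,0.044,0.406,0.056,0.856,2.619,0.044,1.231
10,-0.447,-0.655,-0.891,0.034,0.029,0.017,0.405,0.056,0.857,3.236,-0.162,1.370
11,-0.447,-0.654,-0.891,0.002,0.046,0.016,0.404,0.056,0.857,3.758,-0.334,1.480
12,-0.447,-0.654,-0.891,-0.024,0.053,0.013,0.405,0.056,0.857,4.194,-0.477,1.572
13,-0.448,-0.653,-0.891,-0.043,0.058,0.011,0.406,0.056,0.856,4.560,-0.596,1.648
14,-0.449,-0.652,-0.891,-0.058,0.061,0.010,0.407,0.056,0.856,4.868,-0.696,1.711
15,-0.450,-0.650,-0.890,-0.069,0.062,0.010,0.409,0.056,0.855,5.124,-0.780,1.763
16,-0.451,-0.649,-0.890,-0.076,0.062,0.010,0.410,0.056,0.854,5.338,-0.850,1.806
17,-0.453,-0.648,-0.890,-0.080,0.061,0.010,0.412,0.056,0.853,5.516,-0.907,1.842
18,-0.455,-0.647,-0.890,-0.082,0.060,0.010,0.414,0.056,0.853,5.663,-0.955,1.870
19,-0.456,-0.646,-0.890,-0.082,0.059,0.010,0.416,0.056,0.852,5.783,-0.995,1.894
20,-0.458,-0.645,-0.890,-0.081,0.057,0.011,0.417,0.056,0.851,5.881,-1.027,1.913
21,-0.459,-0.644,-0.890,-0.079,0.056,0.011,0.419,0.056,0.850,5.960,-1.053,1.928
22,-0.461,-0.643,-0.890,-0.076,0.054,0.011,0.421,0.056,0.849,6.024,-1.075,1.940
23,-0.462,-0.642,-0.890,-0.072,0.053,0.012,0.422,0.056,0.848,6.074,-1.092,1.949
24,-0.464,-0.641,-0.890,-0.068,0.052,0.012,0.424,0.056,0.848,-73.029,28.637,-7.457
25,-0.467,-0.550,-0.803,-0.279,8.941,8.646,0.439,0.058,0.850,25.733,-8.367,4.442
26,-0.475,-0.412,-0.666,-0.464,4.895,5.048,0.463,0.058,0.852,22.761,-7.125,4.223
27,-0.485,-0.342,-0.591,-0.541,2.284,2.599,0.480,0.057,0.850,20.209,-6.166,3.888
28,-0.496,-0.312,-0.554,-0.505,0.858,1.166,0.492,0.056,0.846,17.990,-5.384,3.562
29,-0.505,-0.302,-0.540,-0.412,0.132,0.366,0.499,0.055,0.843,16.065,-4.729,3.269
30,-0.512,-0.303,-0.537,-0.283,-0.114,0.008,0.504,0.055,0.840,14.406,-4.191,3.006
31,-0.516,-0.305,-0.537,-0.149,-0.091,-0.068,0.507,0.055,0.838,12.989,-3.750,2.762
32,-0.518,-0.307,-0.539,-0.042,-0.049,-0.092,0.509,0.055,0.837,11.787,-3.376,2.549
33,-0.518,-0.307,-0.541,0.038,-0.031,-0.118,0.509,0.055,0.837,10.772,-3.059,2.371
34,-0.517,-0.308,-0.544,0.096,-0.026,-0.140,0.508,0.055,0.837,9.918,-2.792,2.223
35,-0.514,-0.308,-0.547,0.139,-0.024,-0.155,0.507,0.055,0.838,9.200,-2.568,2.099
36,-0.511,-0.309,-0.550,0.170,-0.023,-0.165,0.505,0.055,0.839,8.597,-2.381,1.997
37,-0.508,-0.309,-0.553,0.190,-0.023,-0.169,0.502,0.056,0.840,8.093,-2.225,1.914
38,-0.504,-0.310,-0.556,0.204,-0.022,-0.170,0.500,0.056,0.841,7.674,-2.097,1.846
39,-0.500,-0.310,-0.560,0.210,-0.022,-0.169,0.497,0.056,0.843,7.327,-1.991,1.791
40,-0.495,-0.311,-0.563,0.212,-0.022,-0.165,0.494,0.056,0.844,7.040,-1.905,1.748
41,-0.491,-0.311,-0.566,0.210,-0.022,-0.161,0.491,0.056,0.845,6.805,-1.836,1.714
42,-0.487,-0.311,-0.569,0.206,-0.022,-0.155,0.488,0.056,0.847,6.614,-1.780,1.688
43,-0.483,-0.312,-0.572,0.199,-0.022,-0.149,0.485,0.057,0.848,6.459,-1.736,1.668
44,-0.479,-0.312,-0.575,0.190,-0.022,-0.143,0.482,0.057,0.849,6.335,-1.701,1.654
45,-0.475,-0.313,-0.578,0.181,-0.022,-0.137,0.480,0.057,0.851,6.237,-1.674,1.644
46,-0.472,-0.313,-0.581,0.171,-0.022,-0.131,0.477,0.057,0.852,6.160,-1.655,1.638
47,-0.469,-0.314,-0.583,0.160,-0.023,-0.125,0.475,0.057,0.853,6.101,-1.640,1.634
48,-0.465,-0.314,-0.586,0.149,-0.023,-0.119,0.472,0.057,0.854,6.057,-1.630,1.633
49,-0.463,-0.314,-0.588,0.139,-0.023,-0.114,0.470,0.057,0.855,6.025,-1.623,1.634
50,-0.460,-0.315,-0.590,0.128,-0.023,-0.108,0.468,0.057,0.856,6.002,-1.619,1.637
51,-0.457,-0.315,-0.592,0.118,-0.023,-0.103,0.467,0.057,0.856,5.987,-1.618,1.640
52,-0.455,-0.316,-0.594,0.109,-0.023,-0.098,0.465,0.058,0.857,5.979,-1.618,1.644
53,-0.453,-0.316,-0.596,0.100,-0.023,-0.093,0.463,0.058,0.858,5.976,-1.620,1.649
54,-0.451,-0.317,-0.598,0.091,-0.023,-0.089,0.462,0.058,0.858,5.976,-1.622,1.654
55,-0.449,-0.317,-0.600,0.083,-0.023,-0.085,0.461,0.058,0.859,5.980,-1.626,1.660
56,-0.448,-0.318,-0.601,0.075,-0.023,-0.081,0.460,0.058,0.859,5.985,-1.629,1.665
57,-0.446,-0.318,-0.603,0.068,-0.023,-0.077,0.459,0.058,0.860,5.993,-1.633,1.671
58,-0.445,-0.319,-0.604,0.062,-0.024,-0.073,0.458,0.058,0.860,6.002,-1.638,1.676
59,-0.444,-0.319,-0.606,0.056,-0.024,-0.070,0.457,0.058,0.860,6.011,-1.642,1.681
60,-0.443,-0.319,-0.607,0.050,-0.024,-0.067,0.456,0.058,0.861,6.021,-1.646,1.686
61,-0.442,-0.320,-0.608,0.045,-0.024,-0.064,0.455,0.058,0.861,6.031,-1.650,1.691
62,-0.441,-0.320,-0.610,0.040,-0.024,-0.061,0.455,0.058,0.861,6.041,-1.654,1.696
63,-0.440,-0.321,-0.611,0.036,-0.024,-0.058,0.454,0.058,0.861,6.050,-1.658,1.701
64,-0.440,-0.321,-0.612,0.032,-0.024,-0.056,0.454,0.058,0.861,6.060,-1.662,1.705
65,-0.439,-0.322,-0.613,0.029,-0.024,-0.054,0.453,0.058,0.861,,,
# final ee position (m): 0.453 0.058 0.861


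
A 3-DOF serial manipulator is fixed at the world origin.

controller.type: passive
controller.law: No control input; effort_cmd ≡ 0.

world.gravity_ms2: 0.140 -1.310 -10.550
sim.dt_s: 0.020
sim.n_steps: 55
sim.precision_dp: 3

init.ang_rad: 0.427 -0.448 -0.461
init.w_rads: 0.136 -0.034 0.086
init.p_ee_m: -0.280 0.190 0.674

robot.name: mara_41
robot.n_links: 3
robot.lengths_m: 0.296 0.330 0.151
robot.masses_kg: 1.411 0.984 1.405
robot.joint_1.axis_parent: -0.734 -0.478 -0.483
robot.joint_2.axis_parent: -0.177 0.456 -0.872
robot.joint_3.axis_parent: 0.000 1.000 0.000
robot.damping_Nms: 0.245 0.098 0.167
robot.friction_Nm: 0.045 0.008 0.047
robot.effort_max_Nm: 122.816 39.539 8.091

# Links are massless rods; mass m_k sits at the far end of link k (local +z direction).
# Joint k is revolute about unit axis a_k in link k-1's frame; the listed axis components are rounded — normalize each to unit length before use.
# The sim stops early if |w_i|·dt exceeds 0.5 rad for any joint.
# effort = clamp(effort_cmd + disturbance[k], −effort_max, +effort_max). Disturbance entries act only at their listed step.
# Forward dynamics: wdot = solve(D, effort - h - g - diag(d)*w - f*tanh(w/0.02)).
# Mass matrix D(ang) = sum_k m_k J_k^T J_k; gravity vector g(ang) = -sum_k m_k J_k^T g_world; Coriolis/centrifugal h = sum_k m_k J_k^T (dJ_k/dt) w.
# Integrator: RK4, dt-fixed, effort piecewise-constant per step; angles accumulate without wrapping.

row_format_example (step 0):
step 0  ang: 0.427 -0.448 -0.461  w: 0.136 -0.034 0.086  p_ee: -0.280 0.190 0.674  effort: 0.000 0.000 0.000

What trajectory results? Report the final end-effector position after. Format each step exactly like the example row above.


step 1  ang: 0.430 -0.448 -0.469  w: 0.205 -0.016 -0.808  p_ee: -0.282 0.192 0.672  effort: 0.000 0.000 0.000
step 2  ang: 0.435 -0.449 -0.492  w: 0.292 -0.102 -1.475  p_ee: -0.285 0.193 0.669  effort: 0.000 0.000 0.000
step 3  ang: 0.442 -0.453 -0.527  w: 0.393 -0.258 -2.006  p_ee: -0.290 0.195 0.663  effort: 0.000 0.000 0.000
step 4  ang: 0.451 -0.460 -0.572  w: 0.509 -0.468 -2.448  p_ee: -0.298 0.197 0.655  effort: 0.000 0.000 0.000
step 5  ang: 0.463 -0.472 -0.625  w: 0.640 -0.725 -2.830  p_ee: -0.306 0.199 0.645  effort: 0.000 0.000 0.000
step 6  ang: 0.477 -0.489 -0.685  w: 0.792 -1.029 -3.164  p_ee: -0.316 0.200 0.633  effort: 0.000 0.000 0.000
step 7  ang: 0.494 -0.513 -0.751  w: 0.968 -1.387 -3.458  p_ee: -0.327 0.202 0.618  effort: 0.000 0.000 0.000
step 8  ang: 0.516 -0.545 -0.823  w: 1.175 -1.807 -3.713  p_ee: -0.339 0.203 0.601  effort: 0.000 0.000 0.000
step 9  ang: 0.542 -0.586 -0.899  w: 1.422 -2.303 -3.925  p_ee: -0.351 0.203 0.582  effort: 0.000 0.000 0.000
step 10  ang: 0.573 -0.638 -0.979  w: 1.719 -2.893 -4.092  p_ee: -0.363 0.203 0.560  effort: 0.000 0.000 0.000
step 11  ang: 0.611 -0.703 -1.062  w: 2.080 -3.602 -4.209  p_ee: -0.375 0.203 0.535  effort: 0.000 0.000 0.000
step 12  ang: 0.657 -0.783 -1.147  w: 2.525 -4.460 -4.275  p_ee: -0.385 0.201 0.507  effort: 0.000 0.000 0.000
step 13  ang: 0.713 -0.882 -1.233  w: 3.077 -5.510 -4.288  p_ee: -0.394 0.199 0.478  effort: 0.000 0.000 0.000
step 14  ang: 0.781 -1.005 -1.319  w: 3.767 -6.803 -4.255  p_ee: -0.399 0.196 0.448  effort: 0.000 0.000 0.000
step 15  ang: 0.864 -1.156 -1.403  w: 4.609 -8.345 -4.202  p_ee: -0.399 0.194 0.417  effort: 0.000 0.000 0.000
step 16  ang: 0.966 -1.339 -1.487  w: 5.508 -9.866 -4.213  p_ee: -0.393 0.193 0.389  effort: 0.000 0.000 0.000
step 17  ang: 1.082 -1.544 -1.573  w: 6.067 -10.365 -4.462  p_ee: -0.377 0.198 0.365  effort: 0.000 0.000 0.000
step 18  ang: 1.204 -1.742 -1.667  w: 5.993 -9.228 -4.890  p_ee: -0.353 0.211 0.344  effort: 0.000 0.000 0.000
step 19  ang: 1.321 -1.910 -1.767  w: 5.722 -7.658 -5.061  p_ee: -0.326 0.232 0.324  effort: 0.000 0.000 0.000
step 20  ang: 1.434 -2.050 -1.867  w: 5.579 -6.397 -4.829  p_ee: -0.299 0.258 0.300  effort: 0.000 0.000 0.000
step 21  ang: 1.545 -2.168 -1.958  w: 5.599 -5.413 -4.270  p_ee: -0.273 0.287 0.274  effort: 0.000 0.000 0.000
step 22  ang: 1.658 -2.267 -2.036  w: 5.739 -4.534 -3.470  p_ee: -0.248 0.317 0.243  effort: 0.000 0.000 0.000
step 23  ang: 1.775 -2.349 -2.096  w: 5.958 -3.626 -2.495  p_ee: -0.224 0.346 0.208  effort: 0.000 0.000 0.000
step 24  ang: 1.897 -2.412 -2.135  w: 6.216 -2.623 -1.385  p_ee: -0.201 0.373 0.170  effort: 0.000 0.000 0.000
step 25  ang: 2.024 -2.453 -2.150  w: 6.480 -1.517 -0.147  p_ee: -0.180 0.398 0.127  effort: 0.000 0.000 0.000
step 26  ang: 2.156 -2.472 -2.140  w: 6.711 -0.341 1.184  p_ee: -0.159 0.420 0.081  effort: 0.000 0.000 0.000
step 27  ang: 2.292 -2.467 -2.102  w: 6.882 0.809 2.716  p_ee: -0.140 0.438 0.030  effort: 0.000 0.000 0.000
step 28  ang: 2.430 -2.441 -2.030  w: 6.950 1.833 4.512  p_ee: -0.121 0.452 -0.025  effort: 0.000 0.000 0.000
step 29  ang: 2.569 -2.395 -1.919  w: 6.855 2.637 6.599  p_ee: -0.102 0.464 -0.086  effort: 0.000 0.000 0.000
step 30  ang: 2.703 -2.337 -1.764  w: 6.521 3.195 8.961  p_ee: -0.082 0.473 -0.153  effort: 0.000 0.000 0.000
step 31  ang: 2.827 -2.269 -1.559  w: 5.856 3.630 11.552  p_ee: -0.059 0.479 -0.230  effort: 0.000 0.000 0.000
step 32  ang: 2.934 -2.190 -1.301  w: 4.746 4.327 14.295  p_ee: -0.028 0.479 -0.315  effort: 0.000 0.000 0.000
step 33  ang: 3.013 -2.087 -0.988  w: 2.978 6.368 16.798  p_ee: 0.014 0.468 -0.406  effort: 0.000 0.000 0.000
step 34  ang: 3.045 -1.903 -0.648  w: 0.006 13.515 15.880  p_ee: 0.072 0.444 -0.494  effort: 0.000 0.000 0.000
step 35  ang: 3.024 -1.531 -0.434  w: -1.039 20.699 5.906  p_ee: 0.154 0.409 -0.555  effort: 0.000 0.000 0.000
step 36  ang: 3.032 -1.185 -0.330  w: 1.683 13.943 5.599  p_ee: 0.252 0.376 -0.576  effort: 0.000 0.000 0.000
step 37  ang: 3.083 -0.950 -0.203  w: 3.213 9.983 6.938  p_ee: 0.349 0.340 -0.571  effort: 0.000 0.000 0.000
step 38  ang: 3.157 -0.771 -0.065  w: 4.133 8.257 6.573  p_ee: 0.437 0.300 -0.549  effort: 0.000 0.000 0.000
step 39  ang: 3.246 -0.613 0.050  w: 4.787 7.593 4.826  p_ee: 0.513 0.254 -0.514  effort: 0.000 0.000 0.000
step 40  ang: 3.347 -0.466 0.126  w: 5.288 7.083 2.778  p_ee: 0.576 0.204 -0.473  effort: 0.000 0.000 0.000
step 41  ang: 3.457 -0.332 0.164  w: 5.634 6.289 1.071  p_ee: 0.627 0.151 -0.428  effort: 0.000 0.000 0.000
step 42  ang: 3.571 -0.217 0.172  w: 5.800 5.095 -0.090  p_ee: 0.668 0.095 -0.382  effort: 0.000 0.000 0.000
step 43  ang: 3.687 -0.131 0.164  w: 5.780 3.521 -0.663  p_ee: 0.698 0.038 -0.337  effort: 0.000 0.000 0.000
step 44  ang: 3.801 -0.077 0.148  w: 5.593 1.789 -0.963  p_ee: 0.718 -0.021 -0.292  effort: 0.000 0.000 0.000
step 45  ang: 3.910 -0.059 0.127  w: 5.289 0.052 -1.102  p_ee: 0.731 -0.081 -0.249  effort: 0.000 0.000 0.000
step 46  ang: 4.013 -0.074 0.104  w: 4.933 -1.545 -1.181  p_ee: 0.735 -0.140 -0.208  effort: 0.000 0.000 0.000
step 47  ang: 4.108 -0.119 0.080  w: 4.581 -2.929 -1.240  p_ee: 0.731 -0.198 -0.170  effort: 0.000 0.000 0.000
step 48  ang: 4.196 -0.190 0.054  w: 4.270 -4.087 -1.298  p_ee: 0.721 -0.255 -0.134  effort: 0.000 0.000 0.000
step 49  ang: 4.279 -0.282 0.028  w: 4.022 -5.049 -1.359  p_ee: 0.704 -0.309 -0.102  effort: 0.000 0.000 0.000
step 50  ang: 4.358 -0.391 0.000  w: 3.845 -5.867 -1.427  p_ee: 0.681 -0.360 -0.075  effort: 0.000 0.000 0.000
step 51  ang: 4.433 -0.516 -0.029  w: 3.743 -6.601 -1.513  p_ee: 0.652 -0.407 -0.051  effort: 0.000 0.000 0.000
step 52  ang: 4.508 -0.655 -0.061  w: 3.723 -7.311 -1.641  p_ee: 0.620 -0.450 -0.032  effort: 0.000 0.000 0.000
step 53  ang: 4.583 -0.808 -0.096  w: 3.795 -8.056 -1.855  p_ee: 0.584 -0.487 -0.018  effort: 0.000 0.000 0.000
step 54  ang: 4.660 -0.978 -0.136  w: 3.985 -8.901 -2.236  p_ee: 0.545 -0.519 -0.009  effort: 0.000 0.000 0.000
step 55  ang: 4.743 -1.165 -0.187  w: 4.330 -9.896 -2.965  p_ee: 0.505 -0.544 -0.005
final p_ee position (m): 0.505 -0.544 -0.005
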